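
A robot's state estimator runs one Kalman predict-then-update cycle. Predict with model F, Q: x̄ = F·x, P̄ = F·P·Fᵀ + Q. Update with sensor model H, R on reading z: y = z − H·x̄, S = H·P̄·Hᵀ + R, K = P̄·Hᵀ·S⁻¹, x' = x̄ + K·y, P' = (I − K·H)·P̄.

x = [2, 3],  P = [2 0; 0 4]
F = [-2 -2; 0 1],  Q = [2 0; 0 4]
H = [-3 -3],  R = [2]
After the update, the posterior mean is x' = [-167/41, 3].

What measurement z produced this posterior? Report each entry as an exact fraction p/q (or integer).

z = [3]

x̄ = F·x = [-10, 3]
P̄ = F·P·Fᵀ + Q = [26 -8; -8 8]
S = H·P̄·Hᵀ + R = [164]
K = P̄·Hᵀ·S⁻¹ = [-27/82; 0]
x' − x̄ = [243/41, 0] = K·y
y = (KᵀK)⁻¹·Kᵀ·(x' − x̄) = [-18]
z = y + H·x̄ = [-18] + [21] = [3]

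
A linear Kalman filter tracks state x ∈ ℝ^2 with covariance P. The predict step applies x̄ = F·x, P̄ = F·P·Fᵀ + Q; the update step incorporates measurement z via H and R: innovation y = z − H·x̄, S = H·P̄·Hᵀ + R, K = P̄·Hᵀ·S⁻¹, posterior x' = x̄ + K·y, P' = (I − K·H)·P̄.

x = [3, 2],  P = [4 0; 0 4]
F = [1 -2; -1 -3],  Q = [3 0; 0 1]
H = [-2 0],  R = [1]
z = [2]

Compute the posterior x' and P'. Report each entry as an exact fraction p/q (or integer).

x' = [-1, -9]
P' = [23/93 20/93; 20/93 2213/93]

x̄ = F·x = [-1, -9]
P̄ = F·P·Fᵀ + Q = [23 20; 20 41]
y = z − H·x̄ = [0]
S = H·P̄·Hᵀ + R = [93]
K = P̄·Hᵀ·S⁻¹ = [-46/93; -40/93]
x' = x̄ + K·y = [-1, -9]
P' = (I − K·H)·P̄ = [23/93 20/93; 20/93 2213/93]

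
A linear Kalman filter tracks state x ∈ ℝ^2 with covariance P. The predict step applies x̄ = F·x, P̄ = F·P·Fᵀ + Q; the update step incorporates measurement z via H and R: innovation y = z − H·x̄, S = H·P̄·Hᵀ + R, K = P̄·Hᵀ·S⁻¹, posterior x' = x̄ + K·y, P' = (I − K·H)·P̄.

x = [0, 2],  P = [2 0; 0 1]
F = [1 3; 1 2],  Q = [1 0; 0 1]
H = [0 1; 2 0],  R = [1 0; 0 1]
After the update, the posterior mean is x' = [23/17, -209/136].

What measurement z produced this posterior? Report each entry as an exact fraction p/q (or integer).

x̄ = F·x = [6, 4]
P̄ = F·P·Fᵀ + Q = [12 8; 8 7]
S = H·P̄·Hᵀ + R = [8 16; 16 49]
K = P̄·Hᵀ·S⁻¹ = [1/17 8/17; 87/136 2/17]
x' − x̄ = [-79/17, -753/136] = K·y
y = (KᵀK)⁻¹·Kᵀ·(x' − x̄) = [-7, -9]
z = y + H·x̄ = [-7, -9] + [4, 12] = [-3, 3]

z = [-3, 3]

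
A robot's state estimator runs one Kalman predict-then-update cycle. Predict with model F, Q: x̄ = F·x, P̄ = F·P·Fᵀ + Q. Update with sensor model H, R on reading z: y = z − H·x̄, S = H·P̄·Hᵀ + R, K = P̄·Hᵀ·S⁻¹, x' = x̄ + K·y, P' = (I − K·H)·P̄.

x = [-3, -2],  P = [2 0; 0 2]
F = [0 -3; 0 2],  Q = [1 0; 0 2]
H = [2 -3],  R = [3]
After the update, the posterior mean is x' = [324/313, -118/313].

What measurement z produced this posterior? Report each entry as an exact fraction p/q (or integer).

z = [3]

x̄ = F·x = [6, -4]
P̄ = F·P·Fᵀ + Q = [19 -12; -12 10]
S = H·P̄·Hᵀ + R = [313]
K = P̄·Hᵀ·S⁻¹ = [74/313; -54/313]
x' − x̄ = [-1554/313, 1134/313] = K·y
y = (KᵀK)⁻¹·Kᵀ·(x' − x̄) = [-21]
z = y + H·x̄ = [-21] + [24] = [3]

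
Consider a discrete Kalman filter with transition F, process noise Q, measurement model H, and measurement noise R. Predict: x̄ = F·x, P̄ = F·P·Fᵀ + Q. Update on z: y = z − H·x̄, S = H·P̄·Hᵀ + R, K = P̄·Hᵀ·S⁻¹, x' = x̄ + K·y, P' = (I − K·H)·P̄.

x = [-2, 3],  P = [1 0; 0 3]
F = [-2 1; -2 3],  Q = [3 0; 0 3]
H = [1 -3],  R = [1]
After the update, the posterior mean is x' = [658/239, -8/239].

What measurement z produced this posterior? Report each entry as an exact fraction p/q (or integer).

x̄ = F·x = [7, 13]
P̄ = F·P·Fᵀ + Q = [10 13; 13 34]
S = H·P̄·Hᵀ + R = [239]
K = P̄·Hᵀ·S⁻¹ = [-29/239; -89/239]
x' − x̄ = [-1015/239, -3115/239] = K·y
y = (KᵀK)⁻¹·Kᵀ·(x' − x̄) = [35]
z = y + H·x̄ = [35] + [-32] = [3]

z = [3]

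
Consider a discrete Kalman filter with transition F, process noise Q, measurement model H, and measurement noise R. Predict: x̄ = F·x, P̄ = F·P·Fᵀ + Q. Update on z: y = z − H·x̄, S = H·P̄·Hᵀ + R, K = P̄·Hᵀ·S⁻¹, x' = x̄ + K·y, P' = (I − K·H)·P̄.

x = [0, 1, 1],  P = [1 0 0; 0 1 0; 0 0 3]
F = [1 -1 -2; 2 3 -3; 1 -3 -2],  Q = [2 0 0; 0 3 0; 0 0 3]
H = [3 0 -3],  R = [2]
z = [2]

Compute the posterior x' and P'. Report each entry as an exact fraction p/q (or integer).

x̄ = F·x = [-3, 0, -5]
P̄ = F·P·Fᵀ + Q = [16 17 16; 17 43 11; 16 11 25]
y = z − H·x̄ = [-4]
S = H·P̄·Hᵀ + R = [83]
K = P̄·Hᵀ·S⁻¹ = [0; 18/83; -27/83]
x' = x̄ + K·y = [-3, -72/83, -307/83]
P' = (I − K·H)·P̄ = [16 17 16; 17 3245/83 1399/83; 16 1399/83 1346/83]

x' = [-3, -72/83, -307/83]
P' = [16 17 16; 17 3245/83 1399/83; 16 1399/83 1346/83]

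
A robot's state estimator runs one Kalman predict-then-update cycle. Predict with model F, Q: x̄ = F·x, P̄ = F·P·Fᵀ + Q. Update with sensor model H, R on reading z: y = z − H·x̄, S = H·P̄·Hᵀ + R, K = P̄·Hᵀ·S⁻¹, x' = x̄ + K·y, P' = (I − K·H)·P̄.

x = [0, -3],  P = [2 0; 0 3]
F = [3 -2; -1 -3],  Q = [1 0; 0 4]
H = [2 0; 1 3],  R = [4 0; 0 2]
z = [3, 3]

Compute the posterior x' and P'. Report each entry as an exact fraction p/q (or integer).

x̄ = F·x = [6, 9]
P̄ = F·P·Fᵀ + Q = [31 12; 12 33]
y = z − H·x̄ = [-9, -30]
S = H·P̄·Hᵀ + R = [128 134; 134 402]
K = P̄·Hᵀ·S⁻¹ = [119/250 1/125; -39/250 2748/8375]
x' = x̄ + K·y = [369/250, 9387/16750]
P' = (I − K·H)·P̄ = [119/125 -39/125; -39/125 2703/8375]

x' = [369/250, 9387/16750]
P' = [119/125 -39/125; -39/125 2703/8375]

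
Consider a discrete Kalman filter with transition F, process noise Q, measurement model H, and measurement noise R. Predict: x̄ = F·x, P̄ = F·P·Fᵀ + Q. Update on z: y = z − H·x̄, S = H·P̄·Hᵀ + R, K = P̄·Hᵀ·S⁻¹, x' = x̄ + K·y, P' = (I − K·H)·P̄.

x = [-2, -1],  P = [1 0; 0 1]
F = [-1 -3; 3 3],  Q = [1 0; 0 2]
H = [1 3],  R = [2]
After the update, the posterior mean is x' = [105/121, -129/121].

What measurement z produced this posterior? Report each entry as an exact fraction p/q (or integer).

z = [-2]

x̄ = F·x = [5, -9]
P̄ = F·P·Fᵀ + Q = [11 -12; -12 20]
S = H·P̄·Hᵀ + R = [121]
K = P̄·Hᵀ·S⁻¹ = [-25/121; 48/121]
x' − x̄ = [-500/121, 960/121] = K·y
y = (KᵀK)⁻¹·Kᵀ·(x' − x̄) = [20]
z = y + H·x̄ = [20] + [-22] = [-2]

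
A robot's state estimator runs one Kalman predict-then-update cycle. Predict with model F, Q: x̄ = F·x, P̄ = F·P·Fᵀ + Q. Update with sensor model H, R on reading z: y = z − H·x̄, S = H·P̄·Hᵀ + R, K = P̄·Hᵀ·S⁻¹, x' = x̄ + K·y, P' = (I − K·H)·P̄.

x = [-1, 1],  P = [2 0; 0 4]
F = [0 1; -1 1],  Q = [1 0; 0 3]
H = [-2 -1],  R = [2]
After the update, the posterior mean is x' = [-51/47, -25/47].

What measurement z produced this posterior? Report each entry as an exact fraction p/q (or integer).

z = [3]

x̄ = F·x = [1, 2]
P̄ = F·P·Fᵀ + Q = [5 4; 4 9]
S = H·P̄·Hᵀ + R = [47]
K = P̄·Hᵀ·S⁻¹ = [-14/47; -17/47]
x' − x̄ = [-98/47, -119/47] = K·y
y = (KᵀK)⁻¹·Kᵀ·(x' − x̄) = [7]
z = y + H·x̄ = [7] + [-4] = [3]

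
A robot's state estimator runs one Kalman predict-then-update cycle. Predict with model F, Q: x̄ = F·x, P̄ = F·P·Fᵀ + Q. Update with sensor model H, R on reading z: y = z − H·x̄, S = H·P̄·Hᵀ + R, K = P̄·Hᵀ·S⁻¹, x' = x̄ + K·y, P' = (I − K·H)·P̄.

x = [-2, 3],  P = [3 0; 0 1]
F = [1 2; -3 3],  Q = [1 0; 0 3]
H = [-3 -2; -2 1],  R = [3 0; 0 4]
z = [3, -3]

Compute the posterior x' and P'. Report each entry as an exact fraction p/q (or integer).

x' = [2603/5292, -1675/882]
P' = [1951/5292 -305/882; -305/882 139/147]

x̄ = F·x = [4, 15]
P̄ = F·P·Fᵀ + Q = [8 -3; -3 39]
y = z − H·x̄ = [45, -10]
S = H·P̄·Hᵀ + R = [195 -33; -33 87]
K = P̄·Hᵀ·S⁻¹ = [-731/5292 -1433/5292; -251/882 361/882]
x' = x̄ + K·y = [2603/5292, -1675/882]
P' = (I − K·H)·P̄ = [1951/5292 -305/882; -305/882 139/147]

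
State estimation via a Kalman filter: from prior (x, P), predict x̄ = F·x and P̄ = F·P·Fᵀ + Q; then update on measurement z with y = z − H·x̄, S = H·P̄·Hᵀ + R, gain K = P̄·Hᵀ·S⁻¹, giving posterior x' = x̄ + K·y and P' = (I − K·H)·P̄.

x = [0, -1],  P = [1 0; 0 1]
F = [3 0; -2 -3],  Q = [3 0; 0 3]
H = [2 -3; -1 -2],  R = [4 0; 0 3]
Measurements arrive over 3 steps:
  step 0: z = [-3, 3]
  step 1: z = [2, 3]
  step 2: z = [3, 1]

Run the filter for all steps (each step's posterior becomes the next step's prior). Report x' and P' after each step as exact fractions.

step 0: x' = [-1953/1082, -141/541], P' = [1713/2164 93/541; 93/541 168/541]
step 1: x' = [-2591949/3101821, -3314328/3101821], P' = [2319723/3101821 464586/3101821; 464586/3101821 925968/3101821]
step 2: x' = [2231929085/4199048601, -2293904351/4199048601], P' = [1046288042/1399682867 209830924/1399682867; 209830924/1399682867 417666116/1399682867]

step 0: x̄ = F·x = [0, 3]
step 0: P̄ = F·P·Fᵀ + Q = [12 -6; -6 16]
step 0: y = z − H·x̄ = [6, 9]
step 0: S = H·P̄·Hᵀ + R = [268 78; 78 55]
step 0: K = P̄·Hᵀ·S⁻¹ = [1155/4328 -819/2164; -159/1082 -143/541]
step 0: x' = x̄ + K·y = [-1953/1082, -141/541]
step 0: P' = (I − K·H)·P̄ = [1713/2164 93/541; 93/541 168/541]
step 1: x̄ = F·x = [-5859/1082, 2376/541]
step 1: P̄ = F·P·Fᵀ + Q = [21909/2164 -6813/1082; -6813/1082 5964/541]
step 1: y = z − H·x̄ = [14069/541, 6891/1082]
step 1: S = H·P̄·Hᵀ + R = [118627/541 28236/541; 28236/541 69321/2164]
step 1: K = P̄·Hᵀ·S⁻¹ = [811422/3101821 -1082965/3101821; -462183/3101821 -772174/3101821]
step 1: x' = x̄ + K·y = [-2591949/3101821, -3314328/3101821]
step 1: P' = (I − K·H)·P̄ = [2319723/3101821 464586/3101821; 464586/3101821 925968/3101821]
step 2: x̄ = F·x = [-7775847/3101821, 15126882/3101821]
step 2: P̄ = F·P·Fᵀ + Q = [30182970/3101821 -18099612/3101821; -18099612/3101821 32493099/3101821]
step 2: y = z − H·x̄ = [1898319/83833, 25579738/3101821]
step 2: S = H·P̄·Hᵀ + R = [17372227/83833 4126818/83833; 4126818/83833 97062381/3101821]
step 2: K = P̄·Hᵀ·S⁻¹ = [365770828/1399682867 -1465949890/4199048601; -208334125/1399682867 -1045163156/4199048601]
step 2: x' = x̄ + K·y = [2231929085/4199048601, -2293904351/4199048601]
step 2: P' = (I − K·H)·P̄ = [1046288042/1399682867 209830924/1399682867; 209830924/1399682867 417666116/1399682867]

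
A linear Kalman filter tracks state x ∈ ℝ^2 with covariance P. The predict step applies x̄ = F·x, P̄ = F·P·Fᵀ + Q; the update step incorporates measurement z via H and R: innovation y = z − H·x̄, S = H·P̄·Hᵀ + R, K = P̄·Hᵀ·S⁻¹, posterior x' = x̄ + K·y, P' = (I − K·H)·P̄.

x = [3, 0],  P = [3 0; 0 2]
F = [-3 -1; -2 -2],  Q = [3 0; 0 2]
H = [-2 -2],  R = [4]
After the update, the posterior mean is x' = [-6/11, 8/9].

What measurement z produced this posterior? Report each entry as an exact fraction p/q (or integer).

x̄ = F·x = [-9, -6]
P̄ = F·P·Fᵀ + Q = [32 22; 22 22]
S = H·P̄·Hᵀ + R = [396]
K = P̄·Hᵀ·S⁻¹ = [-3/11; -2/9]
x' − x̄ = [93/11, 62/9] = K·y
y = (KᵀK)⁻¹·Kᵀ·(x' − x̄) = [-31]
z = y + H·x̄ = [-31] + [30] = [-1]

z = [-1]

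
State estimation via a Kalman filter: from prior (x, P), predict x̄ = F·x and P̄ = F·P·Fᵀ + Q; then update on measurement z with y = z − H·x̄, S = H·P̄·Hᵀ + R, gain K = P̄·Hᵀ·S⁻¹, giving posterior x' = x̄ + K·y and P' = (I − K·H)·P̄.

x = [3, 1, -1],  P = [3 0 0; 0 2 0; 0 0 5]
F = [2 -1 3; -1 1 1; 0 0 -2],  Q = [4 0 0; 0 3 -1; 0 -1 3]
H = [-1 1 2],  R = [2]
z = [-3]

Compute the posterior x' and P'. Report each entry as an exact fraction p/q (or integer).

x̄ = F·x = [2, -3, 2]
P̄ = F·P·Fᵀ + Q = [63 7 -30; 7 13 -11; -30 -11 23]
y = z − H·x̄ = [-2]
S = H·P̄·Hᵀ + R = [232]
K = P̄·Hᵀ·S⁻¹ = [-1/2; -2/29; 65/232]
x' = x̄ + K·y = [3, -83/29, 167/116]
P' = (I − K·H)·P̄ = [5 -1 5/2; -1 345/29 -189/29; 5/2 -189/29 1111/232]

x' = [3, -83/29, 167/116]
P' = [5 -1 5/2; -1 345/29 -189/29; 5/2 -189/29 1111/232]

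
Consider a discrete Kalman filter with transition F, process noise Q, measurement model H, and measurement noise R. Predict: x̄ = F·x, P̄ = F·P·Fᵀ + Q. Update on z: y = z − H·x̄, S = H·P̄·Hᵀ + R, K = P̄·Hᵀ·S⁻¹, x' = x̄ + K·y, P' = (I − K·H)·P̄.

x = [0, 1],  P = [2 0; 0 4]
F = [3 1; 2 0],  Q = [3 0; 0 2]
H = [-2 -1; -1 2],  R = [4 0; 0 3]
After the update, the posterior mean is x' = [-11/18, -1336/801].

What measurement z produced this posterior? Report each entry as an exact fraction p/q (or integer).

z = [3, -3]

x̄ = F·x = [1, 0]
P̄ = F·P·Fᵀ + Q = [25 12; 12 10]
S = H·P̄·Hᵀ + R = [162 -6; -6 20]
K = P̄·Hᵀ·S⁻¹ = [-7/18 -1/6; -158/801 91/267]
x' − x̄ = [-29/18, -1336/801] = K·y
y = (KᵀK)⁻¹·Kᵀ·(x' − x̄) = [5, -2]
z = y + H·x̄ = [5, -2] + [-2, -1] = [3, -3]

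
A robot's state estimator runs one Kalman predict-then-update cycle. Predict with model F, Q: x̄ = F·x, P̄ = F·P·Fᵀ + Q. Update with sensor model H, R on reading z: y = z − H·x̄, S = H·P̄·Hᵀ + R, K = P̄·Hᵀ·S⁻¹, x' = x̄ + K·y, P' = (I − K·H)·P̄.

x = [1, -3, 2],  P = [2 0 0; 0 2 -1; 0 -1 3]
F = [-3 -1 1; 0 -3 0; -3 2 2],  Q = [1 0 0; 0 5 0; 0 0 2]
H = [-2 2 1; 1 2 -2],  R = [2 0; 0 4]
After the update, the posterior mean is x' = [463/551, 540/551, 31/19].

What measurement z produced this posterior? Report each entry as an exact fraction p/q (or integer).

z = [2, -1]

x̄ = F·x = [2, 9, -5]
P̄ = F·P·Fᵀ + Q = [26 9 20; 9 23 -6; 20 -6 32]
S = H·P̄·Hᵀ + R = [54 70; 70 254]
K = P̄·Hᵀ·S⁻¹ = [-959/2204 299/2204; 449/4408 1039/4408; -5/38 -7/38]
x' − x̄ = [-639/551, -4419/551, 126/19] = K·y
y = (KᵀK)⁻¹·Kᵀ·(x' − x̄) = [-7, -31]
z = y + H·x̄ = [-7, -31] + [9, 30] = [2, -1]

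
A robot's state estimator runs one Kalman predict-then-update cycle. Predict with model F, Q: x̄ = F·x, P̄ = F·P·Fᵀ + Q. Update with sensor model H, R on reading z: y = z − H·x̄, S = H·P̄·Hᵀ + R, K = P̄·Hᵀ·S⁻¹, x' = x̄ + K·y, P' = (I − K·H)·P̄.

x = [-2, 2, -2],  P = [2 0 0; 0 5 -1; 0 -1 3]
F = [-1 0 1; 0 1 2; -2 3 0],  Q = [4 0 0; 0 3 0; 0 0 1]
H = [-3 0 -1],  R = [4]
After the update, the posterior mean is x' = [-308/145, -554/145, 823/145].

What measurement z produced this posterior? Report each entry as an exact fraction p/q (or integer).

x̄ = F·x = [0, -2, 10]
P̄ = F·P·Fᵀ + Q = [9 5 1; 5 16 9; 1 9 54]
S = H·P̄·Hᵀ + R = [145]
K = P̄·Hᵀ·S⁻¹ = [-28/145; -24/145; -57/145]
x' − x̄ = [-308/145, -264/145, -627/145] = K·y
y = (KᵀK)⁻¹·Kᵀ·(x' − x̄) = [11]
z = y + H·x̄ = [11] + [-10] = [1]

z = [1]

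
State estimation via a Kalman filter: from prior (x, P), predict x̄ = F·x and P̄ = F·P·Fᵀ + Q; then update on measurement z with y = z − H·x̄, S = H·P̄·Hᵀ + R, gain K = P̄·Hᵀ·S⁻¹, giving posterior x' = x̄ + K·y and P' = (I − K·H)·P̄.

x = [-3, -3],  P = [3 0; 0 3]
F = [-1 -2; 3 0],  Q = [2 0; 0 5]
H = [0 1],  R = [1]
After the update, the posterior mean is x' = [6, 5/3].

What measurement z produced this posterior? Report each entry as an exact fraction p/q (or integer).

x̄ = F·x = [9, -9]
P̄ = F·P·Fᵀ + Q = [17 -9; -9 32]
S = H·P̄·Hᵀ + R = [33]
K = P̄·Hᵀ·S⁻¹ = [-3/11; 32/33]
x' − x̄ = [-3, 32/3] = K·y
y = (KᵀK)⁻¹·Kᵀ·(x' − x̄) = [11]
z = y + H·x̄ = [11] + [-9] = [2]

z = [2]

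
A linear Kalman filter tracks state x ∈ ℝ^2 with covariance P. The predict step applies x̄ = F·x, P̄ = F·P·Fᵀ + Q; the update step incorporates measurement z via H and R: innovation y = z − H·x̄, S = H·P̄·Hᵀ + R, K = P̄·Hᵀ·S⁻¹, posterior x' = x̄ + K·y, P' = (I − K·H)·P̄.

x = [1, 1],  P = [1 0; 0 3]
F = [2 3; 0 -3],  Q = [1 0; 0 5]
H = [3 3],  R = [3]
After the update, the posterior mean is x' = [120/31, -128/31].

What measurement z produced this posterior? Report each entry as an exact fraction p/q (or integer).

z = [-1]

x̄ = F·x = [5, -3]
P̄ = F·P·Fᵀ + Q = [32 -27; -27 32]
S = H·P̄·Hᵀ + R = [93]
K = P̄·Hᵀ·S⁻¹ = [5/31; 5/31]
x' − x̄ = [-35/31, -35/31] = K·y
y = (KᵀK)⁻¹·Kᵀ·(x' − x̄) = [-7]
z = y + H·x̄ = [-7] + [6] = [-1]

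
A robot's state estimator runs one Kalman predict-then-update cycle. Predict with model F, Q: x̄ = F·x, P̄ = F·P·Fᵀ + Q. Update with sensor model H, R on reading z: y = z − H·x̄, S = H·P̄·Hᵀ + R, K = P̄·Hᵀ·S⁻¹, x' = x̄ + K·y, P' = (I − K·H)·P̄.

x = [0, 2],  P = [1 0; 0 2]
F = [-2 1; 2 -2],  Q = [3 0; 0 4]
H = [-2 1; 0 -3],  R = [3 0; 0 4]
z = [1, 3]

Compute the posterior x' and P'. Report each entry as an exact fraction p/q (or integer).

x' = [-242/305, -296/305]
P' = [647/915 136/915; 136/915 368/915]

x̄ = F·x = [2, -4]
P̄ = F·P·Fᵀ + Q = [9 -8; -8 16]
y = z − H·x̄ = [9, -9]
S = H·P̄·Hᵀ + R = [87 -96; -96 148]
K = P̄·Hᵀ·S⁻¹ = [-386/915 -34/305; 32/915 -92/305]
x' = x̄ + K·y = [-242/305, -296/305]
P' = (I − K·H)·P̄ = [647/915 136/915; 136/915 368/915]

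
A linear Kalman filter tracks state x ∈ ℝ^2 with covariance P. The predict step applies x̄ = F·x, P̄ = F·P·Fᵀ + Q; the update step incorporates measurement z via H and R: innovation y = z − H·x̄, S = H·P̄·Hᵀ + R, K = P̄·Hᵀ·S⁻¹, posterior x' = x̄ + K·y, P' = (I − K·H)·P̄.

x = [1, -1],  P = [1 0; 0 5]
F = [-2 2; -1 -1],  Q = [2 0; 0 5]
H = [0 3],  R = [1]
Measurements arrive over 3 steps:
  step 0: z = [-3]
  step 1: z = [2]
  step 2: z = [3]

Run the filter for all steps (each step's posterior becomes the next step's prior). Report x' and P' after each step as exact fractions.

step 0: x' = [-82/25, -99/100], P' = [506/25 -2/25; -2/25 11/100]
step 1: x' = [-26272/22771, 15541/22771], P' = [454894/22771 4026/22771; 4026/22771 2519/22771]
step 2: x' = [23536906/5236651, 746373/748093], P' = [100299566/5236651 129250/748093; 129250/748093 82760/748093]

step 0: x̄ = F·x = [-4, 0]
step 0: P̄ = F·P·Fᵀ + Q = [26 -8; -8 11]
step 0: y = z − H·x̄ = [-3]
step 0: S = H·P̄·Hᵀ + R = [100]
step 0: K = P̄·Hᵀ·S⁻¹ = [-6/25; 33/100]
step 0: x' = x̄ + K·y = [-82/25, -99/100]
step 0: P' = (I − K·H)·P̄ = [506/25 -2/25; -2/25 11/100]
step 1: x̄ = F·x = [229/50, 427/100]
step 1: P̄ = F·P·Fᵀ + Q = [2101/25 2013/50; 2013/50 2519/100]
step 1: y = z − H·x̄ = [-1081/100]
step 1: S = H·P̄·Hᵀ + R = [22771/100]
step 1: K = P̄·Hᵀ·S⁻¹ = [12078/22771; 7557/22771]
step 1: x' = x̄ + K·y = [-26272/22771, 15541/22771]
step 1: P' = (I − K·H)·P̄ = [454894/22771 4026/22771; 4026/22771 2519/22771]
step 2: x̄ = F·x = [83626/22771, 1533/3253]
step 2: P̄ = F·P·Fᵀ + Q = [1842986/22771 129250/3253; 129250/3253 82760/3253]
step 2: y = z − H·x̄ = [5160/3253]
step 2: S = H·P̄·Hᵀ + R = [748093/3253]
step 2: K = P̄·Hᵀ·S⁻¹ = [387750/748093; 248280/748093]
step 2: x' = x̄ + K·y = [23536906/5236651, 746373/748093]
step 2: P' = (I − K·H)·P̄ = [100299566/5236651 129250/748093; 129250/748093 82760/748093]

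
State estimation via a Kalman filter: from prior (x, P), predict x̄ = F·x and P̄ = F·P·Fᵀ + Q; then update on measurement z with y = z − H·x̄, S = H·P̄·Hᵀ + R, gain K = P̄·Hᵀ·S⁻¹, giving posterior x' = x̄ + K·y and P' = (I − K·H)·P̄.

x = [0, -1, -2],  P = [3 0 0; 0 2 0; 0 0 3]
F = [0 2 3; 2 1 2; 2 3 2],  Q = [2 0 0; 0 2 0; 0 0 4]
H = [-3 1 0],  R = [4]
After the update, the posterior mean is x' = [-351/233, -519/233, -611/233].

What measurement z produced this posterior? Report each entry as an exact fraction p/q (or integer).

z = [2]

x̄ = F·x = [-8, -5, -7]
P̄ = F·P·Fᵀ + Q = [37 22 30; 22 28 30; 30 30 46]
S = H·P̄·Hᵀ + R = [233]
K = P̄·Hᵀ·S⁻¹ = [-89/233; -38/233; -60/233]
x' − x̄ = [1513/233, 646/233, 1020/233] = K·y
y = (KᵀK)⁻¹·Kᵀ·(x' − x̄) = [-17]
z = y + H·x̄ = [-17] + [19] = [2]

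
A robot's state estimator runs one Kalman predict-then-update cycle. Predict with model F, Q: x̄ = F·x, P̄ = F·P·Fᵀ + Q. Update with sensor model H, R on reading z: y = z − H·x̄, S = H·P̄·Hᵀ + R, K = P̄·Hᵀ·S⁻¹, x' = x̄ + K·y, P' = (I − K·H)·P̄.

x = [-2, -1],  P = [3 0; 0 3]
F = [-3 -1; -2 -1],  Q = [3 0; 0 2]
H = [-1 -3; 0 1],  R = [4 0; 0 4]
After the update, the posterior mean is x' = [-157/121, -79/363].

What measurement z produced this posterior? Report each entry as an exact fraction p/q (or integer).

x̄ = F·x = [7, 5]
P̄ = F·P·Fᵀ + Q = [33 21; 21 17]
S = H·P̄·Hᵀ + R = [316 -72; -72 21]
K = P̄·Hᵀ·S⁻¹ = [-42/121 -23/121; -24/121 47/363]
x' − x̄ = [-1004/121, -1894/363] = K·y
y = (KᵀK)⁻¹·Kᵀ·(x' − x̄) = [25, -2]
z = y + H·x̄ = [25, -2] + [-22, 5] = [3, 3]

z = [3, 3]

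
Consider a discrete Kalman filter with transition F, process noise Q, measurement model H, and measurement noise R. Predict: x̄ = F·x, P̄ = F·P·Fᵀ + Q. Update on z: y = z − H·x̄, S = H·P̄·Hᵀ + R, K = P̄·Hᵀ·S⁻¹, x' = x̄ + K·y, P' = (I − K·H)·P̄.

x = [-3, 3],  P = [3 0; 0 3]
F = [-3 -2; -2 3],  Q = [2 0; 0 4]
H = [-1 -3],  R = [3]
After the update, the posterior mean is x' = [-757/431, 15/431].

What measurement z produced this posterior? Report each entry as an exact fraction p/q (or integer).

z = [2]

x̄ = F·x = [3, 15]
P̄ = F·P·Fᵀ + Q = [41 0; 0 43]
S = H·P̄·Hᵀ + R = [431]
K = P̄·Hᵀ·S⁻¹ = [-41/431; -129/431]
x' − x̄ = [-2050/431, -6450/431] = K·y
y = (KᵀK)⁻¹·Kᵀ·(x' − x̄) = [50]
z = y + H·x̄ = [50] + [-48] = [2]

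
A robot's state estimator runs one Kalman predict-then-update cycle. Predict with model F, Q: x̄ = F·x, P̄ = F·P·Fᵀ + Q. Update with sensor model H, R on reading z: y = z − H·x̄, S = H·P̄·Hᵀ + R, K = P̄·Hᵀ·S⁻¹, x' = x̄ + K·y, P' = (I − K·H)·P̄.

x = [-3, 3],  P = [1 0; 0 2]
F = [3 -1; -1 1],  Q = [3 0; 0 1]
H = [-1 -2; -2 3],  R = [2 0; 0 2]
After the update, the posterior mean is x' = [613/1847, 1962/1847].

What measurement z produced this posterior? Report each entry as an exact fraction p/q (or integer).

x̄ = F·x = [-12, 6]
P̄ = F·P·Fᵀ + Q = [14 -5; -5 4]
S = H·P̄·Hᵀ + R = [12 -1; -1 154]
K = P̄·Hᵀ·S⁻¹ = [-659/1847 -520/1847; -440/1847 261/1847]
x' − x̄ = [22777/1847, -9120/1847] = K·y
y = (KᵀK)⁻¹·Kᵀ·(x' − x̄) = [-3, -40]
z = y + H·x̄ = [-3, -40] + [0, 42] = [-3, 2]

z = [-3, 2]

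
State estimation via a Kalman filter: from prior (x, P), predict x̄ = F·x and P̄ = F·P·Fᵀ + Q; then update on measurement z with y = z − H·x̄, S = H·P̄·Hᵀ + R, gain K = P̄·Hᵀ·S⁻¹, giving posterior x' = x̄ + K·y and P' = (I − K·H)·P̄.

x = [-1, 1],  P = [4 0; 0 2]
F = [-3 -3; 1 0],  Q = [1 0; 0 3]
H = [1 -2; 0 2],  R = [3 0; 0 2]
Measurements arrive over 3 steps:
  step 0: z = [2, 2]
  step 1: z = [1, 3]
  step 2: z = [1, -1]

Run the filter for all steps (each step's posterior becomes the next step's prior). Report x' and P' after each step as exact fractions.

step 0: x' = [892/329, 195/329], P' = [2575/658 223/329; 223/329 131/329]
step 1: x' = [645844/341413, 325260/341413], P' = [1220047/341413 196289/341413; 196289/341413 125386/341413]
step 2: x' = [-94684056/160821715, -93967898/160821715], P' = [569825896/160821715 91628048/160821715; 91628048/160821715 58920394/160821715]

step 0: x̄ = F·x = [0, -1]
step 0: P̄ = F·P·Fᵀ + Q = [55 -12; -12 7]
step 0: y = z − H·x̄ = [0, 4]
step 0: S = H·P̄·Hᵀ + R = [134 -52; -52 30]
step 0: K = P̄·Hᵀ·S⁻¹ = [561/658 223/329; -13/329 131/329]
step 0: x' = x̄ + K·y = [892/329, 195/329]
step 0: P' = (I − K·H)·P̄ = [2575/658 223/329; 223/329 131/329]
step 1: x̄ = F·x = [-3261/329, 892/329]
step 1: P̄ = F·P·Fᵀ + Q = [34219/658 -9063/658; -9063/658 4549/658]
step 1: y = z − H·x̄ = [5374/329, -797/329]
step 1: S = H·P̄·Hᵀ + R = [90641/658 -18161/329; -18161/329 9756/329]
step 1: K = P̄·Hᵀ·S⁻¹ = [275823/341413 196289/341413; -18161/341413 125386/341413]
step 1: x' = x̄ + K·y = [645844/341413, 325260/341413]
step 1: P' = (I − K·H)·P̄ = [1220047/341413 196289/341413; 196289/341413 125386/341413]
step 2: x̄ = F·x = [-2913312/341413, 645844/341413]
step 2: P̄ = F·P·Fᵀ + Q = [15983512/341413 -4249008/341413; -4249008/341413 2244286/341413]
step 2: y = z − H·x̄ = [4546413/341413, -1633101/341413]
step 2: S = H·P̄·Hᵀ + R = [42980927/341413 -17475160/341413; -17475160/341413 9659970/341413]
step 2: K = P̄·Hᵀ·S⁻¹ = [25771320/32164343 91628048/160821715; -1747516/32164343 58920394/160821715]
step 2: x' = x̄ + K·y = [-94684056/160821715, -93967898/160821715]
step 2: P' = (I − K·H)·P̄ = [569825896/160821715 91628048/160821715; 91628048/160821715 58920394/160821715]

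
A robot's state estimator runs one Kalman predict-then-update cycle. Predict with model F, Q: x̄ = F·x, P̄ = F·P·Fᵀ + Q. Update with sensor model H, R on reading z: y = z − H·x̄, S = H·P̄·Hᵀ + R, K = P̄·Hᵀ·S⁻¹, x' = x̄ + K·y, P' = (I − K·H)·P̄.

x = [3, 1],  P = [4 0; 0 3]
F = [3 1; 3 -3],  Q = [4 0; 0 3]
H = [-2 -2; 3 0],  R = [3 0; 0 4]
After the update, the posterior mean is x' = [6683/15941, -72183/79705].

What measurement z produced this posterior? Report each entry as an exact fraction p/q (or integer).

x̄ = F·x = [10, 6]
P̄ = F·P·Fᵀ + Q = [43 27; 27 66]
S = H·P̄·Hᵀ + R = [655 -420; -420 391]
K = P̄·Hᵀ·S⁻¹ = [-112/15941 5139/15941; -38706/79705 -5013/15941]
x' − x̄ = [-152727/15941, -550413/79705] = K·y
y = (KᵀK)⁻¹·Kᵀ·(x' − x̄) = [33, -29]
z = y + H·x̄ = [33, -29] + [-32, 30] = [1, 1]

z = [1, 1]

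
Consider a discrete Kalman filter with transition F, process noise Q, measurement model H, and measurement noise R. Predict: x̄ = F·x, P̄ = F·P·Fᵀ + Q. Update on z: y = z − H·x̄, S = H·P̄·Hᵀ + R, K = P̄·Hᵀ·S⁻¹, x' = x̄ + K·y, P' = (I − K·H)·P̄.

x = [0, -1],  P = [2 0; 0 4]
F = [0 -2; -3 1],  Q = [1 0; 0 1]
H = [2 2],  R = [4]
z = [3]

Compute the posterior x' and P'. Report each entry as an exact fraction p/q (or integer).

x' = [109/50, -7/10]
P' = [344/25 -67/5; -67/5 14]

x̄ = F·x = [2, -1]
P̄ = F·P·Fᵀ + Q = [17 -8; -8 23]
y = z − H·x̄ = [1]
S = H·P̄·Hᵀ + R = [100]
K = P̄·Hᵀ·S⁻¹ = [9/50; 3/10]
x' = x̄ + K·y = [109/50, -7/10]
P' = (I − K·H)·P̄ = [344/25 -67/5; -67/5 14]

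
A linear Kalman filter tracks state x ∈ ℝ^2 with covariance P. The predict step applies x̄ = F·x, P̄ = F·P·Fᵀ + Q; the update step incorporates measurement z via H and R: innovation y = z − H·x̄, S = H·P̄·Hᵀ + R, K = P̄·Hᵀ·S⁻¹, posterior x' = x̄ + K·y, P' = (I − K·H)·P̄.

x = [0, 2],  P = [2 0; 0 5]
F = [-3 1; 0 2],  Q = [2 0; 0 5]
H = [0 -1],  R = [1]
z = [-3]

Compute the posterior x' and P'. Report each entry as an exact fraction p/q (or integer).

x̄ = F·x = [2, 4]
P̄ = F·P·Fᵀ + Q = [25 10; 10 25]
y = z − H·x̄ = [1]
S = H·P̄·Hᵀ + R = [26]
K = P̄·Hᵀ·S⁻¹ = [-5/13; -25/26]
x' = x̄ + K·y = [21/13, 79/26]
P' = (I − K·H)·P̄ = [275/13 5/13; 5/13 25/26]

x' = [21/13, 79/26]
P' = [275/13 5/13; 5/13 25/26]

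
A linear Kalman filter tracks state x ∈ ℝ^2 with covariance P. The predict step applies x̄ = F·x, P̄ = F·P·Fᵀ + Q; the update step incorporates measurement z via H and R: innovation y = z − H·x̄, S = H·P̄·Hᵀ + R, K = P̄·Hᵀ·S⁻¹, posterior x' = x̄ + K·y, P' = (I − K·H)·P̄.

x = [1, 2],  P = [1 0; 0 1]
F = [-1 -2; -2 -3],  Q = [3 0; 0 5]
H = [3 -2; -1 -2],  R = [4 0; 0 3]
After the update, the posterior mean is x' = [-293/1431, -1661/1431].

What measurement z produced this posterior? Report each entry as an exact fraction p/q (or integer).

x̄ = F·x = [-5, -8]
P̄ = F·P·Fᵀ + Q = [8 8; 8 18]
S = H·P̄·Hᵀ + R = [52 16; 16 115]
K = P̄·Hᵀ·S⁻¹ = [326/1431 -344/1431; -169/1431 -524/1431]
x' − x̄ = [6862/1431, 9787/1431] = K·y
y = (KᵀK)⁻¹·Kᵀ·(x' − x̄) = [1, -19]
z = y + H·x̄ = [1, -19] + [1, 21] = [2, 2]

z = [2, 2]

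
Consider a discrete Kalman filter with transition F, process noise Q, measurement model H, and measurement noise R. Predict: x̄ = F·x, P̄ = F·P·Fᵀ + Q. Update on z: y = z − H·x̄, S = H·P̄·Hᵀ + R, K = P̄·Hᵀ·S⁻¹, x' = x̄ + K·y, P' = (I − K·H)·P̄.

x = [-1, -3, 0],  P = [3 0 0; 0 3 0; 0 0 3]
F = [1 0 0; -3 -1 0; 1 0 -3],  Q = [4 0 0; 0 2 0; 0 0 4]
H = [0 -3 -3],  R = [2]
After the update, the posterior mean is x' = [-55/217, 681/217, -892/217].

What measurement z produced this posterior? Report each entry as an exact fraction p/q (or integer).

z = [3]

x̄ = F·x = [-1, 6, -1]
P̄ = F·P·Fᵀ + Q = [7 -9 3; -9 32 -9; 3 -9 34]
S = H·P̄·Hᵀ + R = [434]
K = P̄·Hᵀ·S⁻¹ = [9/217; -69/434; -75/434]
x' − x̄ = [162/217, -621/217, -675/217] = K·y
y = (KᵀK)⁻¹·Kᵀ·(x' − x̄) = [18]
z = y + H·x̄ = [18] + [-15] = [3]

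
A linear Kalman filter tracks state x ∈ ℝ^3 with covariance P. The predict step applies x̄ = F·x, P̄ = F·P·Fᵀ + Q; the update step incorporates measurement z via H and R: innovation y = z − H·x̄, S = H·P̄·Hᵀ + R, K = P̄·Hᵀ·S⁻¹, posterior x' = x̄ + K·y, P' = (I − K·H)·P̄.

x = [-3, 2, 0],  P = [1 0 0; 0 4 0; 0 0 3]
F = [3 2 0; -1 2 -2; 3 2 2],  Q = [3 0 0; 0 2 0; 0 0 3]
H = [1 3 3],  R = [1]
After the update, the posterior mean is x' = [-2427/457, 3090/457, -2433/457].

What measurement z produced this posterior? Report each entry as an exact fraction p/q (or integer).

z = [-1]

x̄ = F·x = [-5, 7, -5]
P̄ = F·P·Fᵀ + Q = [28 13 25; 13 31 1; 25 1 40]
S = H·P̄·Hᵀ + R = [914]
K = P̄·Hᵀ·S⁻¹ = [71/457; 109/914; 74/457]
x' − x̄ = [-142/457, -109/457, -148/457] = K·y
y = (KᵀK)⁻¹·Kᵀ·(x' − x̄) = [-2]
z = y + H·x̄ = [-2] + [1] = [-1]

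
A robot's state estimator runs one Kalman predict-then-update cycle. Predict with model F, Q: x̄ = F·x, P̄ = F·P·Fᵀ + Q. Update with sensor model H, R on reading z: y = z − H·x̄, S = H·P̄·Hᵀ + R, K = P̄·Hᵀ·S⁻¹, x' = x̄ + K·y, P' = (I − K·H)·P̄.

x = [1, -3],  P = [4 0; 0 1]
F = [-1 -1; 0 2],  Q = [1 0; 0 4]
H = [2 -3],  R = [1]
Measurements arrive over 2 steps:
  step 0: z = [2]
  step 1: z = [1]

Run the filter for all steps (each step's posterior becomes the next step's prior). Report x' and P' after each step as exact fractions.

step 0: x̄ = F·x = [2, -6]
step 0: P̄ = F·P·Fᵀ + Q = [6 -2; -2 8]
step 0: y = z − H·x̄ = [-20]
step 0: S = H·P̄·Hᵀ + R = [121]
step 0: K = P̄·Hᵀ·S⁻¹ = [18/121; -28/121]
step 0: x' = x̄ + K·y = [-118/121, -166/121]
step 0: P' = (I − K·H)·P̄ = [402/121 262/121; 262/121 184/121]
step 1: x̄ = F·x = [284/121, -332/121]
step 1: P̄ = F·P·Fᵀ + Q = [1231/121 -892/121; -892/121 1220/121]
step 1: y = z − H·x̄ = [-1443/121]
step 1: S = H·P̄·Hᵀ + R = [26729/121]
step 1: K = P̄·Hᵀ·S⁻¹ = [5138/26729; -5444/26729]
step 1: x' = x̄ + K·y = [1462/26729, -8416/26729]
step 1: P' = (I − K·H)·P̄ = [53755/26729 34124/26729; 34124/26729 24564/26729]

step 0: x' = [-118/121, -166/121], P' = [402/121 262/121; 262/121 184/121]
step 1: x' = [1462/26729, -8416/26729], P' = [53755/26729 34124/26729; 34124/26729 24564/26729]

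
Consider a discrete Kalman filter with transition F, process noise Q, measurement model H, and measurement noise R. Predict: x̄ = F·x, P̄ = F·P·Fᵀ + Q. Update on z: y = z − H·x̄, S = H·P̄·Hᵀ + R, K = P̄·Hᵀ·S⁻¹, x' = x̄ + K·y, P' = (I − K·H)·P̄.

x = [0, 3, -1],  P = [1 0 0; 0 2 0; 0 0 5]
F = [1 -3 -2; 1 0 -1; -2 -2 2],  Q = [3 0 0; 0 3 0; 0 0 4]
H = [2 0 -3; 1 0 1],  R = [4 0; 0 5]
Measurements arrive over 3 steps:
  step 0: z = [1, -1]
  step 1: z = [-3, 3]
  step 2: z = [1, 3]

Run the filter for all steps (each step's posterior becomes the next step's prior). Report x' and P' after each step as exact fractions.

step 0: x̄ = F·x = [-7, 1, -8]
step 0: P̄ = F·P·Fᵀ + Q = [42 11 -10; 11 9 -12; -10 -12 36]
step 0: y = z − H·x̄ = [-9, 14]
step 0: S = H·P̄·Hᵀ + R = [616 -14; -14 63]
step 0: K = P̄·Hᵀ·S⁻¹ = [545/2758 761/1379; 130/1379 1/197; -275/1379 508/1379]
step 0: x' = x̄ + K·y = [-2903/2758, 307/1379, -1445/1379]
step 0: P' = (I − K·H)·P̄ = [2501/1379 125/1379 1304/1379; 125/1379 4878/1379 -90/1379; 1304/1379 -90/1379 1236/1379]
step 1: x̄ = F·x = [1035/2758, -13/2758, -601/1379]
step 1: P̄ = F·P·Fᵀ + Q = [48438/1379 416/1379 27826/1379; 416/1379 5266/1379 -384/197; 27826/1379 -384/197 31264/1379]
step 1: y = z − H·x̄ = [-6975/1379, 8441/2758]
step 1: S = H·P̄·Hᵀ + R = [146732/1379 -24742/1379; -24742/1379 142249/1379]
step 1: K = P̄·Hᵀ·S⁻¹ = [9626335/51422116 14621653/25711058; 767280/12855529 -71872/12855529; -2514830/12855529 4902750/12855529]
step 1: x' = x̄ + K·y = [30053891/25711058, -8322951/25711058, 22122424/12855529]
step 1: P' = (I − K·H)·P̄ = [47715493/25711058 398208/12855529 12696386/12855529; 398208/12855529 44023350/12855529 -757568/12855529; 12696386/12855529 -757568/12855529 11817364/12855529]
step 2: x̄ = F·x = [-16733476/12855529, -14190957/25711058, 22513908/12855529]
step 2: P̄ = F·P·Fᵀ + Q = [887276663/25711058 11871977/25711058 248441435/12855529; 11871977/25711058 97697851/25711058 -22876229/12855529; 248441435/12855529 -22876229/12855529 277891078/12855529]
step 2: y = z − H·x̄ = [113864205/12855529, 32786155/12855529]
step 2: S = H·P̄·Hᵀ + R = [1345697924/12855529 -194838006/12855529; -194838006/12855529 2565379849/25711058]
step 2: K = P̄·Hᵀ·S⁻¹ = [1760911595/9379795817 5328380049/9379795817; 7775392825/131317141438 -276606961/65658570719; -12813476180/65658570719 24995665566/65658570719]
step 2: x' = x̄ + K·y = [16976765782/9379795817, -2510856946/65658570719, 65244029058/65658570719]
step 2: P' = (I − K·H)·P̄ = [2484838489/1339970831 325762321/9379795817 9248030822/9379795817; 325762321/9379795817 224782869566/65658570719 -3663371052/65658570719; 9248030822/9379795817 -3663371052/65658570719 60242112076/65658570719]

step 0: x' = [-2903/2758, 307/1379, -1445/1379], P' = [2501/1379 125/1379 1304/1379; 125/1379 4878/1379 -90/1379; 1304/1379 -90/1379 1236/1379]
step 1: x' = [30053891/25711058, -8322951/25711058, 22122424/12855529], P' = [47715493/25711058 398208/12855529 12696386/12855529; 398208/12855529 44023350/12855529 -757568/12855529; 12696386/12855529 -757568/12855529 11817364/12855529]
step 2: x' = [16976765782/9379795817, -2510856946/65658570719, 65244029058/65658570719], P' = [2484838489/1339970831 325762321/9379795817 9248030822/9379795817; 325762321/9379795817 224782869566/65658570719 -3663371052/65658570719; 9248030822/9379795817 -3663371052/65658570719 60242112076/65658570719]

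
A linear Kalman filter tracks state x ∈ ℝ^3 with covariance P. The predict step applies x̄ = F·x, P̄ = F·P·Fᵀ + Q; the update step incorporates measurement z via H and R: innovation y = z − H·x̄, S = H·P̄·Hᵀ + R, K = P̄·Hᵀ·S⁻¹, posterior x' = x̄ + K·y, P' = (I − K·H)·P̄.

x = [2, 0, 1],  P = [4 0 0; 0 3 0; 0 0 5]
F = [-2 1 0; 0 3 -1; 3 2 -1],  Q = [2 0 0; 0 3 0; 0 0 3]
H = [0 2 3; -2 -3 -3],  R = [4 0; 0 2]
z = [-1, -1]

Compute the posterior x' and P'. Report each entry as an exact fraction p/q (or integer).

x̄ = F·x = [-4, -1, 5]
P̄ = F·P·Fᵀ + Q = [21 9 -18; 9 35 23; -18 23 56]
y = z − H·x̄ = [-14, 3]
S = H·P̄·Hᵀ + R = [924 -987; -987 1211]
K = P̄·Hᵀ·S⁻¹ = [-2781/6895 -336/985; -605/4137 -383/1379; 8681/20685 1214/6895]
x' = x̄ + K·y = [614/985, 886/4137, -7183/20685]
P' = (I − K·H)·P̄ = [9399/6895 -594/1379 -1728/6895; -594/1379 8282/4137 -904/591; -1728/6895 -904/591 32668/20685]

x' = [614/985, 886/4137, -7183/20685]
P' = [9399/6895 -594/1379 -1728/6895; -594/1379 8282/4137 -904/591; -1728/6895 -904/591 32668/20685]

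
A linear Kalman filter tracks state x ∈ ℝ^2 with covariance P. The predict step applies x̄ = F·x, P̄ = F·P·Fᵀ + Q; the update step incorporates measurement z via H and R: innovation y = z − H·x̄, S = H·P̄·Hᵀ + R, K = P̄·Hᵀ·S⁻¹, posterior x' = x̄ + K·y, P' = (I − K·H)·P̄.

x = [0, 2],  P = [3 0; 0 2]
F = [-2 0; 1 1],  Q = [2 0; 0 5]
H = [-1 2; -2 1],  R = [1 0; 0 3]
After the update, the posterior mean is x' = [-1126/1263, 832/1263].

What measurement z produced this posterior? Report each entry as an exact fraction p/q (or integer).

x̄ = F·x = [0, 2]
P̄ = F·P·Fᵀ + Q = [14 -6; -6 10]
S = H·P̄·Hᵀ + R = [79 78; 78 93]
K = P̄·Hᵀ·S⁻¹ = [78/421 -658/1263; 234/421 -290/1263]
x' − x̄ = [-1126/1263, -1694/1263] = K·y
y = (KᵀK)⁻¹·Kᵀ·(x' − x̄) = [-2, 1]
z = y + H·x̄ = [-2, 1] + [4, 2] = [2, 3]

z = [2, 3]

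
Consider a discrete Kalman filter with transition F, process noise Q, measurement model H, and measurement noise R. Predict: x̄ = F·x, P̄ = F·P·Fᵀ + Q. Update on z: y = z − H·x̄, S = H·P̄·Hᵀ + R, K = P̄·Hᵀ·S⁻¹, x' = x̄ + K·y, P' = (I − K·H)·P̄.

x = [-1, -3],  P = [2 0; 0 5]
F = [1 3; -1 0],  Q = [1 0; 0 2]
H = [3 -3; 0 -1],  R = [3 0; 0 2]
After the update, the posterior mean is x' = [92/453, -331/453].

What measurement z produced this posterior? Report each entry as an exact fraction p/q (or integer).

z = [3, 1]

x̄ = F·x = [-10, 1]
P̄ = F·P·Fᵀ + Q = [48 -2; -2 4]
S = H·P̄·Hᵀ + R = [507 18; 18 6]
K = P̄·Hᵀ·S⁻¹ = [48/151 -281/453; -2/151 -284/453]
x' − x̄ = [4622/453, -784/453] = K·y
y = (KᵀK)⁻¹·Kᵀ·(x' − x̄) = [36, 2]
z = y + H·x̄ = [36, 2] + [-33, -1] = [3, 1]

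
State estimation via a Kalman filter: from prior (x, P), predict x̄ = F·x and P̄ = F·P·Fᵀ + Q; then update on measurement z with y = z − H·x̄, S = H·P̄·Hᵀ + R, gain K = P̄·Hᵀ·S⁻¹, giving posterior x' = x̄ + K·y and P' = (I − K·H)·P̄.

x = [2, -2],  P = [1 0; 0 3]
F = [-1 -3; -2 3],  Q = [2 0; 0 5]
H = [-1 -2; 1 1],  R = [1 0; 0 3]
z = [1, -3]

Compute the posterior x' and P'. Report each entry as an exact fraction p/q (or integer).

x' = [-183/58, 27/29]
P' = [6005/696 -815/174; -815/174 241/87]

x̄ = F·x = [4, -10]
P̄ = F·P·Fᵀ + Q = [30 -25; -25 36]
y = z − H·x̄ = [-15, 3]
S = H·P̄·Hᵀ + R = [75 -27; -27 19]
K = P̄·Hᵀ·S⁻¹ = [515/696 305/232; -149/174 -37/58]
x' = x̄ + K·y = [-183/58, 27/29]
P' = (I − K·H)·P̄ = [6005/696 -815/174; -815/174 241/87]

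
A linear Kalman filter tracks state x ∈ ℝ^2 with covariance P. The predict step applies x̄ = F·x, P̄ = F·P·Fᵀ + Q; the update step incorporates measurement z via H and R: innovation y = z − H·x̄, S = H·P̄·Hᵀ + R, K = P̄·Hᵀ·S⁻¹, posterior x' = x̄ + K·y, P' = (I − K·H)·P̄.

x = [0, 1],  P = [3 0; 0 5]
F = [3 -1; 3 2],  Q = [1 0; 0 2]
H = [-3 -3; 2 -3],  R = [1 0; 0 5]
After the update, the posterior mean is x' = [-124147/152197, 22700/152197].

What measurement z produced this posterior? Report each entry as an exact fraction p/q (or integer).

z = [2, -2]

x̄ = F·x = [-1, 2]
P̄ = F·P·Fᵀ + Q = [33 17; 17 49]
S = H·P̄·Hᵀ + R = [1045 294; 294 374]
K = P̄·Hᵀ·S⁻¹ = [-30255/152197 59775/304394; -20415/152197 -59873/304394]
x' − x̄ = [28050/152197, -281694/152197] = K·y
y = (KᵀK)⁻¹·Kᵀ·(x' − x̄) = [5, 6]
z = y + H·x̄ = [5, 6] + [-3, -8] = [2, -2]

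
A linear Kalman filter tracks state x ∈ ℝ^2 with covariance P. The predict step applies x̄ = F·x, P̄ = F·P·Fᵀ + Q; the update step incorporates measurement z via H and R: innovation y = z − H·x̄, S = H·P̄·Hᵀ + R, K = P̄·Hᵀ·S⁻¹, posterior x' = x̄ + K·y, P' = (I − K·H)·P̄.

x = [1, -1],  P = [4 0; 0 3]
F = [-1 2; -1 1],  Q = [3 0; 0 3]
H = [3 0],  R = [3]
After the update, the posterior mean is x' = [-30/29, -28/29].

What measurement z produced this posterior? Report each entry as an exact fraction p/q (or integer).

x̄ = F·x = [-3, -2]
P̄ = F·P·Fᵀ + Q = [19 10; 10 10]
S = H·P̄·Hᵀ + R = [174]
K = P̄·Hᵀ·S⁻¹ = [19/58; 5/29]
x' − x̄ = [57/29, 30/29] = K·y
y = (KᵀK)⁻¹·Kᵀ·(x' − x̄) = [6]
z = y + H·x̄ = [6] + [-9] = [-3]

z = [-3]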